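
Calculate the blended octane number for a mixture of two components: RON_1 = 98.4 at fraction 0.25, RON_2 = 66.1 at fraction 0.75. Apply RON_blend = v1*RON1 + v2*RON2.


Linear blending: RON_blend = sum(vi * RONi)
Contribution 1: 0.25 * 98.4 = 24.6
Contribution 2: 0.75 * 66.1 = 49.575
RON_blend = 24.6 + 49.575 = 74.175

74.175


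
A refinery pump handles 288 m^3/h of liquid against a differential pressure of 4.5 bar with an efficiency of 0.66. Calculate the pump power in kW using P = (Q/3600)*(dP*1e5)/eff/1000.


Q = 288 / 3600 = 0.08 m^3/s
P = 0.08 * (4.5 * 1e5) / 0.66 / 1000 = 54.55

54.55 kW


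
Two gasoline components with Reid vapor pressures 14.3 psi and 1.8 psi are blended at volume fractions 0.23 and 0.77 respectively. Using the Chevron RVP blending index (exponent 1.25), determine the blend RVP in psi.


Chevron index: RVP_blend = (sum xi*RVPi^1.25)^(1/1.25)
RVP^1.25 terms: 0.23 * 14.3^1.25 + 0.77 * 1.8^1.25 = 8.00124
RVP_blend = 8.00124^(1/1.25) = 5.279

5.279 psi


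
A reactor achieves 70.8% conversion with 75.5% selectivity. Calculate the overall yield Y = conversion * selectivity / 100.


Overall yield = conversion (%) * selectivity (%) / 100
Conversion = 70.8%, Selectivity = 75.5%
Y = 70.8 * 75.5 / 100
= 53.454 %

53.454 %


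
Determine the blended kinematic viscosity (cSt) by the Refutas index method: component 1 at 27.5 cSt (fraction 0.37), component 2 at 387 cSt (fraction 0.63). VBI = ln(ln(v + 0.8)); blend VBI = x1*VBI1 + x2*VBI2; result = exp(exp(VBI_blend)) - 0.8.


Refutas method: VBN_i = 14.534*ln(ln(visc_i + 0.8)) + 10.975, blended linearly by mass fraction; since VBN is linear in VBI_i = ln(ln(visc_i + 0.8)) and the fractions sum to 1, blend VBI directly: visc = exp(exp(VBI_blend)) - 0.8
VBI_1 = ln(ln(27.5 + 0.8)) = 1.20683
VBI_2 = ln(ln(387 + 0.8)) = 1.78515
VBI_blend = 0.37 * 1.20683 + 0.63 * 1.78515 = 1.57117
visc_blend = exp(exp(1.57117)) - 0.8 = 122.2

122.2 cSt


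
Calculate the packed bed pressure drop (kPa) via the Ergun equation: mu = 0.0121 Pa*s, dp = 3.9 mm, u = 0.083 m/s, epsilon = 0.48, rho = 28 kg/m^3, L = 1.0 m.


dp = 3.9 mm = 0.0039 m
Viscous term = 150*0.0121*0.083*(1-0.48)^2 / (0.0039^2*0.48^3) = 24216.3
Inertial term = 1.75*28*0.083^2*(1-0.48) / (0.0039*0.48^3) = 406.975
dP/L = 24216.3 + 406.975 = 24623.3 Pa/m
dP = 24623.3 * 1.0 / 1000 = 24.62 kPa

24.62 kPa


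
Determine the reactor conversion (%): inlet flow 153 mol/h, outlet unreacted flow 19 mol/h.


X = (F_in - F_out) / F_in * 100
Moles reacted = 153 - 19 = 134
X = 134 / 153 * 100
= 0.8758 * 100
= 87.58 %

87.58 %


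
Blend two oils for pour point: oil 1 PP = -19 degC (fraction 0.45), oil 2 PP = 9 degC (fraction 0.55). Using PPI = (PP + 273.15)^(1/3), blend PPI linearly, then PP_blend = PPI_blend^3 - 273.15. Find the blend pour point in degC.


PPI_1 = (-19 + 273.15)^(1/3) = 6.334272
PPI_2 = (9 + 273.15)^(1/3) = 6.558835
PPI_blend = 0.45 * 6.334272 + 0.55 * 6.558835 = 6.457782
PP_blend = 6.457782^3 - 273.15 = 269.3085 - 273.15 = -3.84

-3.84 degC


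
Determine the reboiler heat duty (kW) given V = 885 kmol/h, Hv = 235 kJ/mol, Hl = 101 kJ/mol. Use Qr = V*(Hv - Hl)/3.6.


Qr = 885 * (235 - 101) / 3.6 = 885 * 134 / 3.6 = 32940

32940 kW


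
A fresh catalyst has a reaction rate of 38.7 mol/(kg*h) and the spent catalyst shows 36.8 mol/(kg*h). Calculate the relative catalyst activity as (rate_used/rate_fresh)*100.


Activity (%) = (rate_used / rate_fresh) * 100
rate_used = 36.8, rate_fresh = 38.7
= (36.8 / 38.7) * 100
= 0.9509 * 100 = 95.09

95.09 %


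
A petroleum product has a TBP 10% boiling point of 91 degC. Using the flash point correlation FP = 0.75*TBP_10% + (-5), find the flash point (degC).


FP = 0.75 * 91 + (-5) = 63.25

63.25 degC


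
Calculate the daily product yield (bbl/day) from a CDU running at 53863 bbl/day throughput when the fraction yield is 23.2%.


Crude throughput = 53863 bbl/day
Fraction yield = 23.2%
yield = throughput * fraction / 100
yield = 53863 * 23.2 / 100 = 12496.216

12496.216 bbl/day


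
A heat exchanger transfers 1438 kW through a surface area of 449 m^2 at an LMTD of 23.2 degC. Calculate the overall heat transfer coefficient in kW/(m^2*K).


From Q = U*A*LMTD, U = Q / (A * LMTD)
U = 1438 / (449 * 23.2) = 1438 / 10416.8 = 0.1380

0.1380 kW/(m^2*K)


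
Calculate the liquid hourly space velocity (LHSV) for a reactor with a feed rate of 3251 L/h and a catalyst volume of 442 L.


LHSV = volumetric feed rate / catalyst volume
= 3251 L/h / 442 L
= 7.355 h^-1

7.355 h^-1


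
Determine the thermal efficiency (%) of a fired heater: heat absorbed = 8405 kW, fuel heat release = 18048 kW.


Furnace efficiency = Q_absorbed / Q_fuel * 100
= 8405 / 18048 * 100 = 46.57

46.57 %


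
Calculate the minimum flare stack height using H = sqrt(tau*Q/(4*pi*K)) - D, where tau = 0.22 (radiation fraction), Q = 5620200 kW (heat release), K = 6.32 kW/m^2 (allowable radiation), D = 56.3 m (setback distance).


tau*Q/(4*pi*K) = 0.22 * 5620200 / (4 * pi * 6.32) = 15568.5
sqrt(15568.5) = 124.774
H = 124.774 - 56.3 = 68.47

68.47 m


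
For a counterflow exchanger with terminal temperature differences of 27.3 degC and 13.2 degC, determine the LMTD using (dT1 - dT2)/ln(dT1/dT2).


LMTD = (dT1 - dT2) / ln(dT1/dT2)
= (27.3 - 13.2) / ln(27.3 / 13.2) = 14.1 / 0.72667 = 19.40

19.40 degC


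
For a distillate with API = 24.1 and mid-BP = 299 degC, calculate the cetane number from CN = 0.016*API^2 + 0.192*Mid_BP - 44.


CN = 0.016 * 24.1^2 + 0.192 * 299 - 44
CN = 9.29296 + 57.408 - 44 = 22.70096

22.70096


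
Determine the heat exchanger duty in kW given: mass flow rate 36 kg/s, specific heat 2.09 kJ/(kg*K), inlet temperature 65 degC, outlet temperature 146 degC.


Q = m_dot * cp * delta_T
delta_T = 146 - 65 = 81 K
Q = 36 * 2.09 * 81
= 75.24 * 81
= 6094.44 kW

6094.44 kW


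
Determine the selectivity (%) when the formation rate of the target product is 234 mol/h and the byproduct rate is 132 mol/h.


Selectivity = desired / (desired + undesired) * 100
Total products = 234 + 132 = 366 mol/h
S = 234 / 366 * 100
= 0.6393 * 100
= 63.93 %

63.93 %


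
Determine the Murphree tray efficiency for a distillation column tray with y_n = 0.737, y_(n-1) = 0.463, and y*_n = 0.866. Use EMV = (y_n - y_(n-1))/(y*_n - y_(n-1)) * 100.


Murphree vapor efficiency: EMV = (y_n - y_(n-1)) / (y*_n - y_(n-1)) * 100
EMV = (0.737 - 0.463) / (0.866 - 0.463) * 100 = 0.274 / 0.403 * 100 = 67.99

67.99 %


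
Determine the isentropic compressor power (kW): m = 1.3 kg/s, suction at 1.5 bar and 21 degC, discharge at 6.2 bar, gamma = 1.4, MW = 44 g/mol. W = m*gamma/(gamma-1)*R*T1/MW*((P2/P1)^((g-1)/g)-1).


Isentropic work: W = m*(gamma/(gamma-1))*(R*T1/MW)*((P2/P1)^((gamma-1)/gamma) - 1)
T1 = 21 + 273.15 = 294.15 K
Pressure ratio = 6.2 / 1.5 = 4.13333
Exponent = (1.4 - 1)/1.4 = 0.285714
(P2/P1)^exp - 1 = 4.13333^0.285714 - 1 = 0.49998
W = 1.3 * 1.4 / 0.4 * 8.314 * 294.15 / 44 * 0.49998 = 126.4

126.4 kW


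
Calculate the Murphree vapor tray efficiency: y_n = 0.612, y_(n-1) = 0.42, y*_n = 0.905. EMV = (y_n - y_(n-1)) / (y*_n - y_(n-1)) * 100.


Murphree vapor efficiency: EMV = (y_n - y_(n-1)) / (y*_n - y_(n-1)) * 100
EMV = (0.612 - 0.42) / (0.905 - 0.42) * 100 = 0.192 / 0.485 * 100 = 39.59

39.59 %


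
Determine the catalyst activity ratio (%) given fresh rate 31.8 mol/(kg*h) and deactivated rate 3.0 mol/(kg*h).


Activity (%) = (rate_used / rate_fresh) * 100
rate_used = 3.0, rate_fresh = 31.8
= (3.0 / 31.8) * 100
= 0.09434 * 100 = 9.434

9.434 %


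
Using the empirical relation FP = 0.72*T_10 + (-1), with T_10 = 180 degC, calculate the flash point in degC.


FP = 0.72 * 180 + (-1) = 128.6

128.6 degC


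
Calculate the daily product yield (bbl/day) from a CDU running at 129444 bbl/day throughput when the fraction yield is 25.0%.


Crude throughput = 129444 bbl/day
Fraction yield = 25.0%
yield = throughput * fraction / 100
yield = 129444 * 25.0 / 100 = 32361

32361 bbl/day


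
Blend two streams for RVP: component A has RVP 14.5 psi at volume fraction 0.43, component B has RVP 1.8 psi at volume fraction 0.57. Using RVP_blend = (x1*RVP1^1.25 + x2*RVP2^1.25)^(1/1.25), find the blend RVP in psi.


Chevron index: RVP_blend = (sum xi*RVPi^1.25)^(1/1.25)
RVP^1.25 terms: 0.43 * 14.5^1.25 + 0.57 * 1.8^1.25 = 13.3553
RVP_blend = 13.3553^(1/1.25) = 7.953

7.953 psi


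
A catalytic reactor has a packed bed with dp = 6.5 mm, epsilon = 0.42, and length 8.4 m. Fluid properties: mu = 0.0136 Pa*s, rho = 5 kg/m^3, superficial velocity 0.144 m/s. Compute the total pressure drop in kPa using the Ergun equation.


dp = 6.5 mm = 0.0065 m
Viscous term = 150*0.0136*0.144*(1-0.42)^2 / (0.0065^2*0.42^3) = 31570
Inertial term = 1.75*5*0.144^2*(1-0.42) / (0.0065*0.42^3) = 218.524
dP/L = 31570 + 218.524 = 31788.5 Pa/m
dP = 31788.5 * 8.4 / 1000 = 267.0 kPa

267.0 kPa


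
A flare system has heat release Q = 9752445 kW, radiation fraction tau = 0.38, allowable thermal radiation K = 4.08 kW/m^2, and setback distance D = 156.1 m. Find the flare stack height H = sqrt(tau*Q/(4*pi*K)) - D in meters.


tau*Q/(4*pi*K) = 0.38 * 9752445 / (4 * pi * 4.08) = 72281.5
sqrt(72281.5) = 268.852
H = 268.852 - 156.1 = 112.8

112.8 m


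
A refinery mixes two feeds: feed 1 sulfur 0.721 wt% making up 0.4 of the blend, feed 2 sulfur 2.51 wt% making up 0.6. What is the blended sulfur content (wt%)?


Linear sulfur blending: S_blend = x1*S1 + x2*S2
Contribution 1: 0.4 * 0.721 = 0.2884 wt%
Contribution 2: 0.6 * 2.51 = 1.506 wt%
S_blend = 0.2884 + 1.506 = 1.7944

1.7944 wt%


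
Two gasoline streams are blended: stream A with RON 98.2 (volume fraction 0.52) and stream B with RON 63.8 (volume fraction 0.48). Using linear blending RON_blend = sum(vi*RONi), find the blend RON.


Linear blending: RON_blend = sum(vi * RONi)
Contribution 1: 0.52 * 98.2 = 51.064
Contribution 2: 0.48 * 63.8 = 30.624
RON_blend = 51.064 + 30.624 = 81.688

81.688


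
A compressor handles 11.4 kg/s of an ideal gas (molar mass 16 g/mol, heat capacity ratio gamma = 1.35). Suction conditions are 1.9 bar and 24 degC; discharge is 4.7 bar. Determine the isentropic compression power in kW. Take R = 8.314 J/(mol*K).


Isentropic work: W = m*(gamma/(gamma-1))*(R*T1/MW)*((P2/P1)^((gamma-1)/gamma) - 1)
T1 = 24 + 273.15 = 297.15 K
Pressure ratio = 4.7 / 1.9 = 2.47368
Exponent = (1.35 - 1)/1.35 = 0.259259
(P2/P1)^exp - 1 = 2.47368^0.259259 - 1 = 0.264672
W = 11.4 * 1.35 / 0.35 * 8.314 * 297.15 / 16 * 0.264672 = 1797

1797 kW


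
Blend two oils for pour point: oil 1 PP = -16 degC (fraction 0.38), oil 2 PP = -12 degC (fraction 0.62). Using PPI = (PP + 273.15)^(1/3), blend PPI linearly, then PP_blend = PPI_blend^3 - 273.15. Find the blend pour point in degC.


PPI_1 = (-16 + 273.15)^(1/3) = 6.359098
PPI_2 = (-12 + 273.15)^(1/3) = 6.391901
PPI_blend = 0.38 * 6.359098 + 0.62 * 6.391901 = 6.379436
PP_blend = 6.379436^3 - 273.15 = 259.6252 - 273.15 = -13.52

-13.52 degC


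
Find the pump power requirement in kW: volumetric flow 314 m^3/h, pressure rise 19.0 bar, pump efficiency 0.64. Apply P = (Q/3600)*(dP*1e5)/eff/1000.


Q = 314 / 3600 = 0.0872222 m^3/s
P = 0.0872222 * (19.0 * 1e5) / 0.64 / 1000 = 258.9

258.9 kW


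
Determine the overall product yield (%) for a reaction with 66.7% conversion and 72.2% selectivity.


Overall yield = conversion (%) * selectivity (%) / 100
Conversion = 66.7%, Selectivity = 72.2%
Y = 66.7 * 72.2 / 100
= 48.1574 %

48.1574 %


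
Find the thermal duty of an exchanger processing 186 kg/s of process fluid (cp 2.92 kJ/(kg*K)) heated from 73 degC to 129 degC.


Q = m_dot * cp * delta_T
delta_T = 129 - 73 = 56 K
Q = 186 * 2.92 * 56
= 543.12 * 56
= 30414.72 kW

30414.72 kW


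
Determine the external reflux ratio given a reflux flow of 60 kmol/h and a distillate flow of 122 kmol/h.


Reflux ratio definition: R = L / D (liquid returned / distillate withdrawn)
L = 60 kmol/h, D = 122 kmol/h
R = 60 / 122 = 0.4918

0.4918


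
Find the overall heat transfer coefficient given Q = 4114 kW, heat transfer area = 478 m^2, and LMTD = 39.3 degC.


From Q = U*A*LMTD, U = Q / (A * LMTD)
U = 4114 / (478 * 39.3) = 4114 / 18785.4 = 0.2190

0.2190 kW/(m^2*K)


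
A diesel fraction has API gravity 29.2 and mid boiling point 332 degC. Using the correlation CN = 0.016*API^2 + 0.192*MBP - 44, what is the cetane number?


CN = 0.016 * 29.2^2 + 0.192 * 332 - 44
CN = 13.64224 + 63.744 - 44 = 33.38624

33.38624


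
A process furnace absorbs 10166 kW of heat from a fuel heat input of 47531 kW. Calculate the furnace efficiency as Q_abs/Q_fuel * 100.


Furnace efficiency = Q_absorbed / Q_fuel * 100
= 10166 / 47531 * 100 = 21.39

21.39 %


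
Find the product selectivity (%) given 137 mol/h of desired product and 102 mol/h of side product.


Selectivity = desired / (desired + undesired) * 100
Total products = 137 + 102 = 239 mol/h
S = 137 / 239 * 100
= 0.5732 * 100
= 57.32 %

57.32 %


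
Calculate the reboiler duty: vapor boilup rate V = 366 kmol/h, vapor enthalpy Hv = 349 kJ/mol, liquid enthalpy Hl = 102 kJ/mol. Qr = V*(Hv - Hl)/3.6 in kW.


Qr = 366 * (349 - 102) / 3.6 = 366 * 247 / 3.6 = 25110

25110 kW


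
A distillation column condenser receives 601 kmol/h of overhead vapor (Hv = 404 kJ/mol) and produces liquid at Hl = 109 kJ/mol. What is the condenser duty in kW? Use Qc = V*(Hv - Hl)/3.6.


Qc = 601 * (404 - 109) / 3.6 = 601 * 295 / 3.6 = 49250

49250 kW


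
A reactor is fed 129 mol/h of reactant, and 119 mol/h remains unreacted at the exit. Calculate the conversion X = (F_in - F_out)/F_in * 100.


X = (F_in - F_out) / F_in * 100
Moles reacted = 129 - 119 = 10
X = 10 / 129 * 100
= 0.07752 * 100
= 7.752 %

7.752 %


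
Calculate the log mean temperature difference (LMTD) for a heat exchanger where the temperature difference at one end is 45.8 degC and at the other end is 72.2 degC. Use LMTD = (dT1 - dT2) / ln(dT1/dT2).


LMTD = (dT1 - dT2) / ln(dT1/dT2)
= (45.8 - 72.2) / ln(45.8 / 72.2) = -26.4 / -0.455156 = 58.00

58.00 degC


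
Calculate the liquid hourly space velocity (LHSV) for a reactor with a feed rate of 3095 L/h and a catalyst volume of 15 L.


LHSV = volumetric feed rate / catalyst volume
= 3095 L/h / 15 L
= 206.3 h^-1

206.3 h^-1


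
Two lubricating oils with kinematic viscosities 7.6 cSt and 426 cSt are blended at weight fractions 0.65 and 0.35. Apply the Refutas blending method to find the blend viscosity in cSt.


Refutas method: VBN_i = 14.534*ln(ln(visc_i + 0.8)) + 10.975, blended linearly by mass fraction; since VBN is linear in VBI_i = ln(ln(visc_i + 0.8)) and the fractions sum to 1, blend VBI directly: visc = exp(exp(VBI_blend)) - 0.8
VBI_1 = ln(ln(7.6 + 0.8)) = 0.755291
VBI_2 = ln(ln(426 + 0.8)) = 1.8011
VBI_blend = 0.65 * 0.755291 + 0.35 * 1.8011 = 1.12132
visc_blend = exp(exp(1.12132)) - 0.8 = 20.72

20.72 cSt


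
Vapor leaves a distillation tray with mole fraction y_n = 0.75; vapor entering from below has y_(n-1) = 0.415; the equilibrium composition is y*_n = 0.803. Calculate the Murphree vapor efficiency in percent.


Murphree vapor efficiency: EMV = (y_n - y_(n-1)) / (y*_n - y_(n-1)) * 100
EMV = (0.75 - 0.415) / (0.803 - 0.415) * 100 = 0.335 / 0.388 * 100 = 86.34

86.34 %


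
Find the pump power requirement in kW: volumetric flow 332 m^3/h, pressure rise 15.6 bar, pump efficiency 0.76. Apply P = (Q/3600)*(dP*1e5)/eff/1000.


Q = 332 / 3600 = 0.0922222 m^3/s
P = 0.0922222 * (15.6 * 1e5) / 0.76 / 1000 = 189.3

189.3 kW


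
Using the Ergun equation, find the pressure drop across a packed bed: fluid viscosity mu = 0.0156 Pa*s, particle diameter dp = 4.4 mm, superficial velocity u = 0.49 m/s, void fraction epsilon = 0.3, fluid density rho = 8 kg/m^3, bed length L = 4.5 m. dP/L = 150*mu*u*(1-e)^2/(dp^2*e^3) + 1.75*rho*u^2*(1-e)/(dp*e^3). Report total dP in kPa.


dp = 4.4 mm = 0.0044 m
Viscous term = 150*0.0156*0.49*(1-0.3)^2 / (0.0044^2*0.3^3) = 1074830
Inertial term = 1.75*8*0.49^2*(1-0.3) / (0.0044*0.3^3) = 19806.2
dP/L = 1074830 + 19806.2 = 1094640 Pa/m
dP = 1094640 * 4.5 / 1000 = 4926 kPa

4926 kPa


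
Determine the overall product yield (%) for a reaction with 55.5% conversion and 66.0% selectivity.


Overall yield = conversion (%) * selectivity (%) / 100
Conversion = 55.5%, Selectivity = 66.0%
Y = 55.5 * 66.0 / 100
= 36.63 %

36.63 %


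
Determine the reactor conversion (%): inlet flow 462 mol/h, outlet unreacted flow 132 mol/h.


X = (F_in - F_out) / F_in * 100
Moles reacted = 462 - 132 = 330
X = 330 / 462 * 100
= 0.7143 * 100
= 71.43 %

71.43 %


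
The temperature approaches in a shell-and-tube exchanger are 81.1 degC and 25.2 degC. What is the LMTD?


LMTD = (dT1 - dT2) / ln(dT1/dT2)
= (81.1 - 25.2) / ln(81.1 / 25.2) = 55.9 / 1.16884 = 47.83

47.83 degC


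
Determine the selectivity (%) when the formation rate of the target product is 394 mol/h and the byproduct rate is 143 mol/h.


Selectivity = desired / (desired + undesired) * 100
Total products = 394 + 143 = 537 mol/h
S = 394 / 537 * 100
= 0.7337 * 100
= 73.37 %

73.37 %


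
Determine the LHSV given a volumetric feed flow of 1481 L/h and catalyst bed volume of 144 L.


LHSV = volumetric feed rate / catalyst volume
= 1481 L/h / 144 L
= 10.28 h^-1

10.28 h^-1


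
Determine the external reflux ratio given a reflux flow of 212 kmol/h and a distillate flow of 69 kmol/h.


Reflux ratio definition: R = L / D (liquid returned / distillate withdrawn)
L = 212 kmol/h, D = 69 kmol/h
R = 212 / 69 = 3.072

3.072


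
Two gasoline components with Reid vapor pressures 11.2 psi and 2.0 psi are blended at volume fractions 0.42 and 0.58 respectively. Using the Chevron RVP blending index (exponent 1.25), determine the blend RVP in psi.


Chevron index: RVP_blend = (sum xi*RVPi^1.25)^(1/1.25)
RVP^1.25 terms: 0.42 * 11.2^1.25 + 0.58 * 2.0^1.25 = 9.9849
RVP_blend = 9.9849^(1/1.25) = 6.302

6.302 psi


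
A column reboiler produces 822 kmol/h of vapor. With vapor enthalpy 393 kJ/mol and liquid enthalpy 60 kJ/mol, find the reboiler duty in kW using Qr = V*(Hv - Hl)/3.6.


Qr = 822 * (393 - 60) / 3.6 = 822 * 333 / 3.6 = 76040

76040 kW


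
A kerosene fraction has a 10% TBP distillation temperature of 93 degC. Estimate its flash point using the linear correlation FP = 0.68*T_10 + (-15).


FP = 0.68 * 93 + (-15) = 48.24

48.24 degC


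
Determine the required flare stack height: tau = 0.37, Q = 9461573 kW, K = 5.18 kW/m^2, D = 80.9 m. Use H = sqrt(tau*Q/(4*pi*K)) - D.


tau*Q/(4*pi*K) = 0.37 * 9461573 / (4 * pi * 5.18) = 53780.6
sqrt(53780.6) = 231.906
H = 231.906 - 80.9 = 151.0

151.0 m


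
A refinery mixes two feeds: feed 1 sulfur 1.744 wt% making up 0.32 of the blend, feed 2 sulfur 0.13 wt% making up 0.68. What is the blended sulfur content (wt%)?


Linear sulfur blending: S_blend = x1*S1 + x2*S2
Contribution 1: 0.32 * 1.744 = 0.55808 wt%
Contribution 2: 0.68 * 0.13 = 0.0884 wt%
S_blend = 0.55808 + 0.0884 = 0.64648

0.64648 wt%


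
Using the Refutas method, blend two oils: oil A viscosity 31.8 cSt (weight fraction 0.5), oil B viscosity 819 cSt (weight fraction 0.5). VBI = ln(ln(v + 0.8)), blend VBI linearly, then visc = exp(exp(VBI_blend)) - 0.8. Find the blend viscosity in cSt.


Refutas method: VBN_i = 14.534*ln(ln(visc_i + 0.8)) + 10.975, blended linearly by mass fraction; since VBN is linear in VBI_i = ln(ln(visc_i + 0.8)) and the fractions sum to 1, blend VBI directly: visc = exp(exp(VBI_blend)) - 0.8
VBI_1 = ln(ln(31.8 + 0.8)) = 1.24827
VBI_2 = ln(ln(819 + 0.8)) = 1.90346
VBI_blend = 0.5 * 1.24827 + 0.5 * 1.90346 = 1.57586
visc_blend = exp(exp(1.57586)) - 0.8 = 125.0

125.0 cSt


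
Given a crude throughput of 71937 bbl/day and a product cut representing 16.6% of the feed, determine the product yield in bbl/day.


Crude throughput = 71937 bbl/day
Fraction yield = 16.6%
yield = throughput * fraction / 100
yield = 71937 * 16.6 / 100 = 11941.542

11941.542 bbl/day


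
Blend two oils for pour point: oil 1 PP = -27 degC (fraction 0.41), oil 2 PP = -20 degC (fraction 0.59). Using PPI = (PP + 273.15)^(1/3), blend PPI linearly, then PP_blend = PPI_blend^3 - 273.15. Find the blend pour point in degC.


PPI_1 = (-27 + 273.15)^(1/3) = 6.2671
PPI_2 = (-20 + 273.15)^(1/3) = 6.325953
PPI_blend = 0.41 * 6.2671 + 0.59 * 6.325953 = 6.301823
PP_blend = 6.301823^3 - 273.15 = 250.2641 - 273.15 = -22.89

-22.89 degC


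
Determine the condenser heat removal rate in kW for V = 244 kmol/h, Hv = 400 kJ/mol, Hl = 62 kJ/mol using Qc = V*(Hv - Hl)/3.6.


Qc = 244 * (400 - 62) / 3.6 = 244 * 338 / 3.6 = 22910

22910 kW


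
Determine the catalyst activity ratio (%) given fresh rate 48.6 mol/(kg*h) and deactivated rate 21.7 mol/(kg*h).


Activity (%) = (rate_used / rate_fresh) * 100
rate_used = 21.7, rate_fresh = 48.6
= (21.7 / 48.6) * 100
= 0.4465 * 100 = 44.65

44.65 %


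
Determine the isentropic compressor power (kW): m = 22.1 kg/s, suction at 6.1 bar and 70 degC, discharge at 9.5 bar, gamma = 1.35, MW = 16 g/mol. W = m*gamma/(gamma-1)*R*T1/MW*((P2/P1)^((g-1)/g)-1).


Isentropic work: W = m*(gamma/(gamma-1))*(R*T1/MW)*((P2/P1)^((gamma-1)/gamma) - 1)
T1 = 70 + 273.15 = 343.15 K
Pressure ratio = 9.5 / 6.1 = 1.55738
Exponent = (1.35 - 1)/1.35 = 0.259259
(P2/P1)^exp - 1 = 1.55738^0.259259 - 1 = 0.121709
W = 22.1 * 1.35 / 0.35 * 8.314 * 343.15 / 16 * 0.121709 = 1850

1850 kW


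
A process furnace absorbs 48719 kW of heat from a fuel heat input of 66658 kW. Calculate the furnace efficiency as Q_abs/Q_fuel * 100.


Furnace efficiency = Q_absorbed / Q_fuel * 100
= 48719 / 66658 * 100 = 73.09

73.09 %


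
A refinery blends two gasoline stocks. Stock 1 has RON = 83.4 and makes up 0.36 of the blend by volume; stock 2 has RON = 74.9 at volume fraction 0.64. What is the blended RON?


Linear blending: RON_blend = sum(vi * RONi)
Contribution 1: 0.36 * 83.4 = 30.024
Contribution 2: 0.64 * 74.9 = 47.936
RON_blend = 30.024 + 47.936 = 77.96

77.96


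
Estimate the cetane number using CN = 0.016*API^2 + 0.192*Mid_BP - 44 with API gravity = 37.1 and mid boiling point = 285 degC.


CN = 0.016 * 37.1^2 + 0.192 * 285 - 44
CN = 22.02256 + 54.72 - 44 = 32.74256

32.74256


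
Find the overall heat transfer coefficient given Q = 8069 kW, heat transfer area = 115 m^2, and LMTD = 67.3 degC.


From Q = U*A*LMTD, U = Q / (A * LMTD)
U = 8069 / (115 * 67.3) = 8069 / 7739.5 = 1.043

1.043 kW/(m^2*K)


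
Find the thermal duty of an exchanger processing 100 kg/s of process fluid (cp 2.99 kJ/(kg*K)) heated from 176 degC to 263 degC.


Q = m_dot * cp * delta_T
delta_T = 263 - 176 = 87 K
Q = 100 * 2.99 * 87
= 299 * 87
= 26013 kW

26013 kW


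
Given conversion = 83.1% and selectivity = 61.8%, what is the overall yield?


Overall yield = conversion (%) * selectivity (%) / 100
Conversion = 83.1%, Selectivity = 61.8%
Y = 83.1 * 61.8 / 100
= 51.3558 %

51.3558 %


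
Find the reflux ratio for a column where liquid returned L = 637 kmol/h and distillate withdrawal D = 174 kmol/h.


Reflux ratio definition: R = L / D (liquid returned / distillate withdrawn)
L = 637 kmol/h, D = 174 kmol/h
R = 637 / 174 = 3.661

3.661


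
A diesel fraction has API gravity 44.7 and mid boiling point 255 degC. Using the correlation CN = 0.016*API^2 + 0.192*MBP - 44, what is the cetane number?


CN = 0.016 * 44.7^2 + 0.192 * 255 - 44
CN = 31.96944 + 48.96 - 44 = 36.92944

36.92944


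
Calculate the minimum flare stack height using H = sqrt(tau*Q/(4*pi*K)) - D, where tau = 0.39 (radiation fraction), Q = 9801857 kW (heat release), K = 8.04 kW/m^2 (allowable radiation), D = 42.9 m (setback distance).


tau*Q/(4*pi*K) = 0.39 * 9801857 / (4 * pi * 8.04) = 37836.2
sqrt(37836.2) = 194.515
H = 194.515 - 42.9 = 151.6

151.6 m


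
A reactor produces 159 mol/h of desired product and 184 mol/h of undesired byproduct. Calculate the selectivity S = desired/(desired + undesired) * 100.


Selectivity = desired / (desired + undesired) * 100
Total products = 159 + 184 = 343 mol/h
S = 159 / 343 * 100
= 0.4636 * 100
= 46.36 %

46.36 %


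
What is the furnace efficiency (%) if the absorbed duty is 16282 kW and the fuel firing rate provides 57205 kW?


Furnace efficiency = Q_absorbed / Q_fuel * 100
= 16282 / 57205 * 100 = 28.46

28.46 %


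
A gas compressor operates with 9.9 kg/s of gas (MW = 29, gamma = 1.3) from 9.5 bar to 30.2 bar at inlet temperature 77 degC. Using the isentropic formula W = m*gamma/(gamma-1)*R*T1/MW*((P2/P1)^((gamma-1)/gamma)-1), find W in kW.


Isentropic work: W = m*(gamma/(gamma-1))*(R*T1/MW)*((P2/P1)^((gamma-1)/gamma) - 1)
T1 = 77 + 273.15 = 350.15 K
Pressure ratio = 30.2 / 9.5 = 3.17895
Exponent = (1.3 - 1)/1.3 = 0.230769
(P2/P1)^exp - 1 = 3.17895^0.230769 - 1 = 0.305905
W = 9.9 * 1.3 / 0.3 * 8.314 * 350.15 / 29 * 0.305905 = 1317

1317 kW


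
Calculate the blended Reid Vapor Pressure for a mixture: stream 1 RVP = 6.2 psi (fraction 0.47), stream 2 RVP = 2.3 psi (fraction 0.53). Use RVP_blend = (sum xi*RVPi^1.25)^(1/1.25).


Chevron index: RVP_blend = (sum xi*RVPi^1.25)^(1/1.25)
RVP^1.25 terms: 0.47 * 6.2^1.25 + 0.53 * 2.3^1.25 = 6.09939
RVP_blend = 6.09939^(1/1.25) = 4.248

4.248 psi


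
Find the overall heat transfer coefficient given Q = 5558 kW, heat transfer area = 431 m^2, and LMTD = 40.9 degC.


From Q = U*A*LMTD, U = Q / (A * LMTD)
U = 5558 / (431 * 40.9) = 5558 / 17627.9 = 0.3153

0.3153 kW/(m^2*K)


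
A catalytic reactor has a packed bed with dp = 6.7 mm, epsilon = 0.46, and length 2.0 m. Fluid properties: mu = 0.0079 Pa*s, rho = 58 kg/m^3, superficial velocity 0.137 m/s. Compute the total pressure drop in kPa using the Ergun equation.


dp = 6.7 mm = 0.0067 m
Viscous term = 150*0.0079*0.137*(1-0.46)^2 / (0.0067^2*0.46^3) = 10834.4
Inertial term = 1.75*58*0.137^2*(1-0.46) / (0.0067*0.46^3) = 1577.44
dP/L = 10834.4 + 1577.44 = 12411.8 Pa/m
dP = 12411.8 * 2.0 / 1000 = 24.82 kPa

24.82 kPa


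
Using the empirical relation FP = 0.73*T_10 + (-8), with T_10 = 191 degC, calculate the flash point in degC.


FP = 0.73 * 191 + (-8) = 131.43

131.43 degC


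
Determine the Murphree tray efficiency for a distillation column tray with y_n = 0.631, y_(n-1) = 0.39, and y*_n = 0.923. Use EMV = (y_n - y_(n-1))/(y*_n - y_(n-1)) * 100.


Murphree vapor efficiency: EMV = (y_n - y_(n-1)) / (y*_n - y_(n-1)) * 100
EMV = (0.631 - 0.39) / (0.923 - 0.39) * 100 = 0.241 / 0.533 * 100 = 45.22

45.22 %


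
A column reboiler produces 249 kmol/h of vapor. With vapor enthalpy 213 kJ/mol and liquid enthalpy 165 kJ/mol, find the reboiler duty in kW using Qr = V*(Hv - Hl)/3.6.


Qr = 249 * (213 - 165) / 3.6 = 249 * 48 / 3.6 = 3320

3320 kW


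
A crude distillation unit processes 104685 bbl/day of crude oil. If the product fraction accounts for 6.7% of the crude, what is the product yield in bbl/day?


Crude throughput = 104685 bbl/day
Fraction yield = 6.7%
yield = throughput * fraction / 100
yield = 104685 * 6.7 / 100 = 7013.895

7013.895 bbl/day


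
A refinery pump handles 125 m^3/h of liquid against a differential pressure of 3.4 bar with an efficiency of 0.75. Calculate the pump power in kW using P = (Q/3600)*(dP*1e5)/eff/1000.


Q = 125 / 3600 = 0.0347222 m^3/s
P = 0.0347222 * (3.4 * 1e5) / 0.75 / 1000 = 15.74

15.74 kW


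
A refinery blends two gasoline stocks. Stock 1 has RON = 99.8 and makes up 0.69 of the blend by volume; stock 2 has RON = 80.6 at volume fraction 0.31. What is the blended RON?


Linear blending: RON_blend = sum(vi * RONi)
Contribution 1: 0.69 * 99.8 = 68.862
Contribution 2: 0.31 * 80.6 = 24.986
RON_blend = 68.862 + 24.986 = 93.848

93.848


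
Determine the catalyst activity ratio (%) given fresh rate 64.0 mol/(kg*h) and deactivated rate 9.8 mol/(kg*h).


Activity (%) = (rate_used / rate_fresh) * 100
rate_used = 9.8, rate_fresh = 64.0
= (9.8 / 64.0) * 100
= 0.1531 * 100 = 15.31

15.31 %


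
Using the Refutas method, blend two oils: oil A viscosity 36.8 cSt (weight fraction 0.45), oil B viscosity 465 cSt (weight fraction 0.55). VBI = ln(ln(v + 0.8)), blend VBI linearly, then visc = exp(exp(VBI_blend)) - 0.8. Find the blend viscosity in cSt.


Refutas method: VBN_i = 14.534*ln(ln(visc_i + 0.8)) + 10.975, blended linearly by mass fraction; since VBN is linear in VBI_i = ln(ln(visc_i + 0.8)) and the fractions sum to 1, blend VBI directly: visc = exp(exp(VBI_blend)) - 0.8
VBI_1 = ln(ln(36.8 + 0.8)) = 1.28841
VBI_2 = ln(ln(465 + 0.8)) = 1.81544
VBI_blend = 0.45 * 1.28841 + 0.55 * 1.81544 = 1.57828
visc_blend = exp(exp(1.57828)) - 0.8 = 126.5

126.5 cSt


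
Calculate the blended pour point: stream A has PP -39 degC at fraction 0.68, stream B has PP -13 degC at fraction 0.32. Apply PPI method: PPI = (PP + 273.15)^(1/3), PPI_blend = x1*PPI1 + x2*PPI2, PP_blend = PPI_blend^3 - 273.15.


PPI_1 = (-39 + 273.15)^(1/3) = 6.163557
PPI_2 = (-13 + 273.15)^(1/3) = 6.383731
PPI_blend = 0.68 * 6.163557 + 0.32 * 6.383731 = 6.234013
PP_blend = 6.234013^3 - 273.15 = 242.2719 - 273.15 = -30.88

-30.88 degC


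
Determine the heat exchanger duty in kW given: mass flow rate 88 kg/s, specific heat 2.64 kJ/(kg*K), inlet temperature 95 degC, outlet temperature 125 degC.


Q = m_dot * cp * delta_T
delta_T = 125 - 95 = 30 K
Q = 88 * 2.64 * 30
= 232.32 * 30
= 6969.6 kW

6969.6 kW


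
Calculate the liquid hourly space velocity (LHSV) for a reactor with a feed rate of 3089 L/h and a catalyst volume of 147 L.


LHSV = volumetric feed rate / catalyst volume
= 3089 L/h / 147 L
= 21.01 h^-1

21.01 h^-1


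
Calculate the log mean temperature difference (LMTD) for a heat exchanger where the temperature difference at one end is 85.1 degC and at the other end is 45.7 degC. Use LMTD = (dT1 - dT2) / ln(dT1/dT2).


LMTD = (dT1 - dT2) / ln(dT1/dT2)
= (85.1 - 45.7) / ln(85.1 / 45.7) = 39.4 / 0.621729 = 63.37

63.37 degC


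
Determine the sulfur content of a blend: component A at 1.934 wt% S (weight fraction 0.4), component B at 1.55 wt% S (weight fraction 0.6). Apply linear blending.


Linear sulfur blending: S_blend = x1*S1 + x2*S2
Contribution 1: 0.4 * 1.934 = 0.7736 wt%
Contribution 2: 0.6 * 1.55 = 0.93 wt%
S_blend = 0.7736 + 0.93 = 1.7036

1.7036 wt%


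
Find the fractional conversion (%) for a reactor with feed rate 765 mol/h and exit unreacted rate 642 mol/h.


X = (F_in - F_out) / F_in * 100
Moles reacted = 765 - 642 = 123
X = 123 / 765 * 100
= 0.1608 * 100
= 16.08 %

16.08 %


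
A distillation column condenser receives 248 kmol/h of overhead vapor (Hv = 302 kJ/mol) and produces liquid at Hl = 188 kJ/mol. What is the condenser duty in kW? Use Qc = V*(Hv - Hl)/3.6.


Qc = 248 * (302 - 188) / 3.6 = 248 * 114 / 3.6 = 7853

7853 kW


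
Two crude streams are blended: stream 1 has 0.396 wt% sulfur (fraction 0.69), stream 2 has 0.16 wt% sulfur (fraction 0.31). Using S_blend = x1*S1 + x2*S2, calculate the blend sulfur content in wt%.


Linear sulfur blending: S_blend = x1*S1 + x2*S2
Contribution 1: 0.69 * 0.396 = 0.27324 wt%
Contribution 2: 0.31 * 0.16 = 0.0496 wt%
S_blend = 0.27324 + 0.0496 = 0.32284

0.32284 wt%


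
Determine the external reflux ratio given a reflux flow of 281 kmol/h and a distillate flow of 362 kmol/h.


Reflux ratio definition: R = L / D (liquid returned / distillate withdrawn)
L = 281 kmol/h, D = 362 kmol/h
R = 281 / 362 = 0.7762

0.7762


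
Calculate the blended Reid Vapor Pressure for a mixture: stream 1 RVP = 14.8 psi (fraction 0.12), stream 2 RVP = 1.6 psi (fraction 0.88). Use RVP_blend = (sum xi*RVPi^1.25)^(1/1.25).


Chevron index: RVP_blend = (sum xi*RVPi^1.25)^(1/1.25)
RVP^1.25 terms: 0.12 * 14.8^1.25 + 0.88 * 1.6^1.25 = 5.06699
RVP_blend = 5.06699^(1/1.25) = 3.663

3.663 psi


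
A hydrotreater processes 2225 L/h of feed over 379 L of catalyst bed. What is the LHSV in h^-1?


LHSV = volumetric feed rate / catalyst volume
= 2225 L/h / 379 L
= 5.871 h^-1

5.871 h^-1


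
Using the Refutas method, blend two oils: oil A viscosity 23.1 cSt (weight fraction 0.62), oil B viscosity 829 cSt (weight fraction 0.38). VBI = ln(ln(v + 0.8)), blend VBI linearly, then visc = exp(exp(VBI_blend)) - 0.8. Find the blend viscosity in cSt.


Refutas method: VBN_i = 14.534*ln(ln(visc_i + 0.8)) + 10.975, blended linearly by mass fraction; since VBN is linear in VBI_i = ln(ln(visc_i + 0.8)) and the fractions sum to 1, blend VBI directly: visc = exp(exp(VBI_blend)) - 0.8
VBI_1 = ln(ln(23.1 + 0.8)) = 1.15495
VBI_2 = ln(ln(829 + 0.8)) = 1.90526
VBI_blend = 0.62 * 1.15495 + 0.38 * 1.90526 = 1.44007
visc_blend = exp(exp(1.44007)) - 0.8 = 67.30

67.30 cSt


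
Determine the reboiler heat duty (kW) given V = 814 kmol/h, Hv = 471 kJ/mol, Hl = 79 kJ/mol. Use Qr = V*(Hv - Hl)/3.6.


Qr = 814 * (471 - 79) / 3.6 = 814 * 392 / 3.6 = 88640

88640 kW


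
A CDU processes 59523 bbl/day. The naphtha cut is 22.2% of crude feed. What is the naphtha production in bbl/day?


Crude throughput = 59523 bbl/day
Fraction yield = 22.2%
yield = throughput * fraction / 100
yield = 59523 * 22.2 / 100 = 13214.106

13214.106 bbl/day


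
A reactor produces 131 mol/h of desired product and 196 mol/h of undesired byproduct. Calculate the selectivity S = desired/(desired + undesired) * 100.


Selectivity = desired / (desired + undesired) * 100
Total products = 131 + 196 = 327 mol/h
S = 131 / 327 * 100
= 0.4006 * 100
= 40.06 %

40.06 %


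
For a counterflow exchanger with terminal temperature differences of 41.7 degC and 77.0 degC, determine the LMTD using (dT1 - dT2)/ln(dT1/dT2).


LMTD = (dT1 - dT2) / ln(dT1/dT2)
= (41.7 - 77.0) / ln(41.7 / 77.0) = -35.3 / -0.613304 = 57.56

57.56 degC


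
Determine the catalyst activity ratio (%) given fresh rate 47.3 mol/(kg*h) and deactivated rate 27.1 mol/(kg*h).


Activity (%) = (rate_used / rate_fresh) * 100
rate_used = 27.1, rate_fresh = 47.3
= (27.1 / 47.3) * 100
= 0.5729 * 100 = 57.29

57.29 %


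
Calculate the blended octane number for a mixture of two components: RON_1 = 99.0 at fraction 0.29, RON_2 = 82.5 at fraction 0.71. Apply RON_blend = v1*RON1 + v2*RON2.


Linear blending: RON_blend = sum(vi * RONi)
Contribution 1: 0.29 * 99.0 = 28.71
Contribution 2: 0.71 * 82.5 = 58.575
RON_blend = 28.71 + 58.575 = 87.285

87.285


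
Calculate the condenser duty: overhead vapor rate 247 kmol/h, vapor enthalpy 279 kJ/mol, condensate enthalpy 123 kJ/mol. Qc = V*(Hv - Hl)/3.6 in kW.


Qc = 247 * (279 - 123) / 3.6 = 247 * 156 / 3.6 = 10700

10700 kW


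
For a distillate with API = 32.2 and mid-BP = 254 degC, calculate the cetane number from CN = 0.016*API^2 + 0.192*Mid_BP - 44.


CN = 0.016 * 32.2^2 + 0.192 * 254 - 44
CN = 16.58944 + 48.768 - 44 = 21.35744

21.35744


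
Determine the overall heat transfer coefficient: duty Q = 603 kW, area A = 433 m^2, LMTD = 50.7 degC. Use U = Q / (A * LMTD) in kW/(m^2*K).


From Q = U*A*LMTD, U = Q / (A * LMTD)
U = 603 / (433 * 50.7) = 603 / 21953.1 = 0.02747

0.02747 kW/(m^2*K)


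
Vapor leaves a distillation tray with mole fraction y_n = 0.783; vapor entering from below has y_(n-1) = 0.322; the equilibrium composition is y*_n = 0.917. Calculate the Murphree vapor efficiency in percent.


Murphree vapor efficiency: EMV = (y_n - y_(n-1)) / (y*_n - y_(n-1)) * 100
EMV = (0.783 - 0.322) / (0.917 - 0.322) * 100 = 0.461 / 0.595 * 100 = 77.48

77.48 %


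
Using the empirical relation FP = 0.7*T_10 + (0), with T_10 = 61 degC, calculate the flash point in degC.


FP = 0.7 * 61 + (0) = 42.7

42.7 degC


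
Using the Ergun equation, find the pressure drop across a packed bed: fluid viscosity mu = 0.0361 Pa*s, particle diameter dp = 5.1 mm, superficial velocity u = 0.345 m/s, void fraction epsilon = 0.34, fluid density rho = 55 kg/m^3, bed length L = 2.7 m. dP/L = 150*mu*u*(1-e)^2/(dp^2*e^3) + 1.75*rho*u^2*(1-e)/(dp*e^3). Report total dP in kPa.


dp = 5.1 mm = 0.0051 m
Viscous term = 150*0.0361*0.345*(1-0.34)^2 / (0.0051^2*0.34^3) = 796028
Inertial term = 1.75*55*0.345^2*(1-0.34) / (0.0051*0.34^3) = 37720.4
dP/L = 796028 + 37720.4 = 833748 Pa/m
dP = 833748 * 2.7 / 1000 = 2251 kPa

2251 kPa


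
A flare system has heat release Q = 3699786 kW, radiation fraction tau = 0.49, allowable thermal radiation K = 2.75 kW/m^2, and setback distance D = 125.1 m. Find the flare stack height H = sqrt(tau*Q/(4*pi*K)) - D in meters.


tau*Q/(4*pi*K) = 0.49 * 3699786 / (4 * pi * 2.75) = 52460.2
sqrt(52460.2) = 229.042
H = 229.042 - 125.1 = 103.9

103.9 m


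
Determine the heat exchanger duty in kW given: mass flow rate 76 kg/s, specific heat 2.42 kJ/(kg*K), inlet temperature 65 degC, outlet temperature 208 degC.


Q = m_dot * cp * delta_T
delta_T = 208 - 65 = 143 K
Q = 76 * 2.42 * 143
= 183.92 * 143
= 26300.56 kW

26300.56 kW


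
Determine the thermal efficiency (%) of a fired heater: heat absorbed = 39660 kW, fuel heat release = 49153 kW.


Furnace efficiency = Q_absorbed / Q_fuel * 100
= 39660 / 49153 * 100 = 80.69

80.69 %


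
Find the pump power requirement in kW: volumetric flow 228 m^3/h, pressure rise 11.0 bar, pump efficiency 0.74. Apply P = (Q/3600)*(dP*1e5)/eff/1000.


Q = 228 / 3600 = 0.0633333 m^3/s
P = 0.0633333 * (11.0 * 1e5) / 0.74 / 1000 = 94.14

94.14 kW


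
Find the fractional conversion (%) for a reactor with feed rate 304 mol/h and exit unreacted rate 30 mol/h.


X = (F_in - F_out) / F_in * 100
Moles reacted = 304 - 30 = 274
X = 274 / 304 * 100
= 0.9013 * 100
= 90.13 %

90.13 %


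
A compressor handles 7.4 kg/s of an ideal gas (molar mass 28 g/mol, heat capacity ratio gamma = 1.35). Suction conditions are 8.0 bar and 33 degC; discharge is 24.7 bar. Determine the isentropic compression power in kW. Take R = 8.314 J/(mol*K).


Isentropic work: W = m*(gamma/(gamma-1))*(R*T1/MW)*((P2/P1)^((gamma-1)/gamma) - 1)
T1 = 33 + 273.15 = 306.15 K
Pressure ratio = 24.7 / 8.0 = 3.0875
Exponent = (1.35 - 1)/1.35 = 0.259259
(P2/P1)^exp - 1 = 3.0875^0.259259 - 1 = 0.339476
W = 7.4 * 1.35 / 0.35 * 8.314 * 306.15 / 28 * 0.339476 = 880.8

880.8 kW


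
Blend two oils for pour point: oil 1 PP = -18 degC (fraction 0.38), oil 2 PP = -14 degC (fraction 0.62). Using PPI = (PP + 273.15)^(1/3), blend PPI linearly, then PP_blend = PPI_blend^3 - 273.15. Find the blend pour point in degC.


PPI_1 = (-18 + 273.15)^(1/3) = 6.342569
PPI_2 = (-14 + 273.15)^(1/3) = 6.375541
PPI_blend = 0.38 * 6.342569 + 0.62 * 6.375541 = 6.363012
PP_blend = 6.363012^3 - 273.15 = 257.6251 - 273.15 = -15.52

-15.52 degC


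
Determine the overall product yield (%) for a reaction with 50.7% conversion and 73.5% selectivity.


Overall yield = conversion (%) * selectivity (%) / 100
Conversion = 50.7%, Selectivity = 73.5%
Y = 50.7 * 73.5 / 100
= 37.2645 %

37.2645 %


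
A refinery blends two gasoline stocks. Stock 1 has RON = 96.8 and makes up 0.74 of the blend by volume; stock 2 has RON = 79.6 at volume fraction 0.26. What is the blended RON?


Linear blending: RON_blend = sum(vi * RONi)
Contribution 1: 0.74 * 96.8 = 71.632
Contribution 2: 0.26 * 79.6 = 20.696
RON_blend = 71.632 + 20.696 = 92.328

92.328


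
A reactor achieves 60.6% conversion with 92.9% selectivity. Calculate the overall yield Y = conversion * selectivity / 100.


Overall yield = conversion (%) * selectivity (%) / 100
Conversion = 60.6%, Selectivity = 92.9%
Y = 60.6 * 92.9 / 100
= 56.2974 %

56.2974 %


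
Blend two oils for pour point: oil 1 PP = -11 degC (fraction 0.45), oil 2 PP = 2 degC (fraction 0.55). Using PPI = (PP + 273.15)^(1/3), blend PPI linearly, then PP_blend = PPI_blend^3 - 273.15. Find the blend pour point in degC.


PPI_1 = (-11 + 273.15)^(1/3) = 6.400049
PPI_2 = (2 + 273.15)^(1/3) = 6.504139
PPI_blend = 0.45 * 6.400049 + 0.55 * 6.504139 = 6.457299
PP_blend = 6.457299^3 - 273.15 = 269.2481 - 273.15 = -3.9

-3.9 degC


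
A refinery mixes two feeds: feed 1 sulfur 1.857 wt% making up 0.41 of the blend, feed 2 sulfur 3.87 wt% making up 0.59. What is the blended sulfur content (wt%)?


Linear sulfur blending: S_blend = x1*S1 + x2*S2
Contribution 1: 0.41 * 1.857 = 0.76137 wt%
Contribution 2: 0.59 * 3.87 = 2.2833 wt%
S_blend = 0.76137 + 2.2833 = 3.04467

3.04467 wt%
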